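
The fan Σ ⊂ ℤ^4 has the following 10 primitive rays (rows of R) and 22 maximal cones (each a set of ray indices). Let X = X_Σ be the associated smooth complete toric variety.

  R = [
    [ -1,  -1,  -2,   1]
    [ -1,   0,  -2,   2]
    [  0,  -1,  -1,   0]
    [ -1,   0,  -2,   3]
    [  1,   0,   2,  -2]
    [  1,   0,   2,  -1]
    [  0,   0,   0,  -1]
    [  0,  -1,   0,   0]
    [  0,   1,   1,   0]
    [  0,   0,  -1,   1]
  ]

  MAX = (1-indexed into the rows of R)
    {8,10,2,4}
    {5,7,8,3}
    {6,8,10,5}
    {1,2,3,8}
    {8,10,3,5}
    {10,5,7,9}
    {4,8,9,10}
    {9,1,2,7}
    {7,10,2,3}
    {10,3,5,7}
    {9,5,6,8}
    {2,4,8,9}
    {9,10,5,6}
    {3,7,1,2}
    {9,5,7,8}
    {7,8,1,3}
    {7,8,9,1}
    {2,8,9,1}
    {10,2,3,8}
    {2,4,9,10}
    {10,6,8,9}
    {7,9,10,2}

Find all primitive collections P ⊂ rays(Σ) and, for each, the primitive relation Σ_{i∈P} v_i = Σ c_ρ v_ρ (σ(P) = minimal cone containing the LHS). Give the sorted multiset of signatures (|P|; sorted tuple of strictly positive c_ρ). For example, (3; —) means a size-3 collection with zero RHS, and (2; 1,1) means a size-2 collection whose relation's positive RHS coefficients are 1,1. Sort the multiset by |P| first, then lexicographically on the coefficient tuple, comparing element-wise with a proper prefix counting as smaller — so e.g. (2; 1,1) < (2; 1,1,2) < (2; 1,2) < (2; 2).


|primitive collections| = 17. Relations:

  • {2,5}:  v_{2} + v_{5} = 0  ⟹  sig = (2; —)
  • {3,9}:  v_{3} + v_{9} = 0  ⟹  sig = (2; —)
  • {1,6}:  v_{1} + v_{6} = v_{8}  ⟹  sig = (2; 1)
  • {4,7}:  v_{4} + v_{7} = v_{2}  ⟹  sig = (2; 1)
  • {6,7}:  v_{6} + v_{7} = v_{5}  ⟹  sig = (2; 1)
  • {1,5}:  v_{1} + v_{5} = v_{7} + v_{8}  ⟹  sig = (2; 1,1)
  • {1,10}:  v_{1} + v_{10} = v_{2} + v_{3}  ⟹  sig = (2; 1,1)
  • {2,6}:  v_{2} + v_{6} = v_{8} + v_{9} + v_{10}  ⟹  sig = (2; 1,1,1)
  • {3,4}:  v_{3} + v_{4} = v_{2} + v_{8} + v_{10}  ⟹  sig = (2; 1,1,1)
  • {3,6}:  v_{3} + v_{6} = v_{5} + v_{8} + v_{10}  ⟹  sig = (2; 1,1,1)
  • {4,5}:  v_{4} + v_{5} = v_{8} + v_{9} + v_{10}  ⟹  sig = (2; 1,1,1)
  • {1,4}:  v_{1} + v_{4} = 2·v_{2} + v_{8}  ⟹  sig = (2; 1,2)
  • {4,6}:  v_{4} + v_{6} = 2·v_{8} + 2·v_{9} + 2·v_{10}  ⟹  sig = (2; 2,2,2)
  • {2,7,8}:  v_{2} + v_{7} + v_{8} = v_{1}  ⟹  sig = (3; 1)
  • {7,8,10}:  v_{7} + v_{8} + v_{10} = v_{3}  ⟹  sig = (3; 1)
  • {2,8,9,10}:  v_{2} + v_{8} + v_{9} + v_{10} = v_{4}  ⟹  sig = (4; 1)
  • {5,8,9,10}:  v_{5} + v_{8} + v_{9} + v_{10} = v_{6}  ⟹  sig = (4; 1)

Sorted signature multiset PRS(X):
[(2; —), (2; —), (2; 1), (2; 1), (2; 1), (2; 1,1), (2; 1,1), (2; 1,1,1), (2; 1,1,1), (2; 1,1,1), (2; 1,1,1), (2; 1,2), (2; 2,2,2), (3; 1), (3; 1), (4; 1), (4; 1)]


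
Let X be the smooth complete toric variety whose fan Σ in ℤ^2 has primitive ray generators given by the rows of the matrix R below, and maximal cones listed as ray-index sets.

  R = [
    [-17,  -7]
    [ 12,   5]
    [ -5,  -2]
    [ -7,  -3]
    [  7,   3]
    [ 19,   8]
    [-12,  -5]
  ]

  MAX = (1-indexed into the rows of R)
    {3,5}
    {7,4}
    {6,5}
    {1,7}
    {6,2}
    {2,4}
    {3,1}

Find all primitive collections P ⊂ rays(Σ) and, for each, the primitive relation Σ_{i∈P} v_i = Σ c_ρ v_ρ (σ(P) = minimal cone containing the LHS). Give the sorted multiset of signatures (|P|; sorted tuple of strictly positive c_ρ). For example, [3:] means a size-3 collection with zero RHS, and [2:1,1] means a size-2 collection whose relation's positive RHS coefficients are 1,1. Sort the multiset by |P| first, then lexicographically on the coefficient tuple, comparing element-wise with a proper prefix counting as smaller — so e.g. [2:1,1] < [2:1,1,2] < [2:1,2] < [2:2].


Σ has 14 primitive collections:

  • {2,7}:  v_{2} + v_{7} = 0 ; sig = [2:]
  • {4,5}:  v_{4} + v_{5} = 0 ; sig = [2:]
  • {1,2}:  v_{1} + v_{2} = v_{3} ; sig = [2:1]
  • {2,3}:  v_{2} + v_{3} = v_{5} ; sig = [2:1]
  • {2,5}:  v_{2} + v_{5} = v_{6} ; sig = [2:1]
  • {3,4}:  v_{3} + v_{4} = v_{7} ; sig = [2:1]
  • {3,7}:  v_{3} + v_{7} = v_{1} ; sig = [2:1]
  • {4,6}:  v_{4} + v_{6} = v_{2} ; sig = [2:1]
  • {5,7}:  v_{5} + v_{7} = v_{3} ; sig = [2:1]
  • {6,7}:  v_{6} + v_{7} = v_{5} ; sig = [2:1]
  • {1,6}:  v_{1} + v_{6} = v_{3} + v_{5} ; sig = [2:1,1]
  • {1,4}:  v_{1} + v_{4} = 2·v_{7} ; sig = [2:2]
  • {1,5}:  v_{1} + v_{5} = 2·v_{3} ; sig = [2:2]
  • {3,6}:  v_{3} + v_{6} = 2·v_{5} ; sig = [2:2]

Hence PRS(X_Σ) =
    [2:]
    [2:]
    [2:1]
    [2:1]
    [2:1]
    [2:1]
    [2:1]
    [2:1]
    [2:1]
    [2:1]
    [2:1,1]
    [2:2]
    [2:2]
    [2:2]


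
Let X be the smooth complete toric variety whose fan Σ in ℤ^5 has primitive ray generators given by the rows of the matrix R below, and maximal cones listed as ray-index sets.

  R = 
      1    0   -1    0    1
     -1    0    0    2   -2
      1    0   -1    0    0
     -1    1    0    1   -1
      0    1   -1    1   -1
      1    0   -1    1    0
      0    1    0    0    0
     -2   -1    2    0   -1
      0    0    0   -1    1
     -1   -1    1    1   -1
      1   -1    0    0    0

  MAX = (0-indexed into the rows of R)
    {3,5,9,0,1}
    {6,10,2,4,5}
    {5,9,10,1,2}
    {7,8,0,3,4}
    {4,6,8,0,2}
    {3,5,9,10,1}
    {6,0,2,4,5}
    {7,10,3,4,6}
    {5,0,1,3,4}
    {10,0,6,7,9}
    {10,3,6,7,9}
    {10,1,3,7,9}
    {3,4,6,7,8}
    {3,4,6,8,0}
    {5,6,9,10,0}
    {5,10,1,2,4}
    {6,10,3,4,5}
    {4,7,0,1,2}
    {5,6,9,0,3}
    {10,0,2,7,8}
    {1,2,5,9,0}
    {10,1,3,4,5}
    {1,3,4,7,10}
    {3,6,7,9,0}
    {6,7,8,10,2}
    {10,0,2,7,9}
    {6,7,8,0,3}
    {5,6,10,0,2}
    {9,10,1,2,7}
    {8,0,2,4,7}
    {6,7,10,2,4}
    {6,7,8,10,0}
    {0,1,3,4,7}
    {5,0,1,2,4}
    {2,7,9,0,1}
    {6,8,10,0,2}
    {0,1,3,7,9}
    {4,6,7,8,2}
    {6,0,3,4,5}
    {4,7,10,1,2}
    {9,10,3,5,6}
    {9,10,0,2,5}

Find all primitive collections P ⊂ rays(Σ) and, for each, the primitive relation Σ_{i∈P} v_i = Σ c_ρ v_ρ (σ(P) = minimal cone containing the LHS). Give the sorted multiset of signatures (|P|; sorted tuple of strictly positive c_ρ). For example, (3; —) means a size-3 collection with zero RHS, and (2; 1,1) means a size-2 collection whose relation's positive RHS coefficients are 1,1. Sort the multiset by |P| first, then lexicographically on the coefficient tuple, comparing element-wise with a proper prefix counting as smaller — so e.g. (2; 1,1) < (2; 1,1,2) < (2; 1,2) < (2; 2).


Minimal non-faces — 15 found among 11 rays, 42 max cones:

  • {2,3}:  v_{2} + v_{3} = v_{4}  →  sig = (2; 1)
  • {4,9}:  v_{4} + v_{9} = v_{1}  →  sig = (2; 1)
  • {5,7}:  v_{5} + v_{7} = v_{9}  →  sig = (2; 1)
  • {5,8}:  v_{5} + v_{8} = v_{0}  →  sig = (2; 1)
  • {8,9}:  v_{8} + v_{9} = v_{0} + v_{7}  →  sig = (2; 1,1)
  • {1,8}:  v_{1} + v_{8} = v_{0} + v_{4} + v_{7}  →  sig = (2; 1,1,1)
  • {1,6}:  v_{1} + v_{6} = 2·v_{3} + v_{10}  →  sig = (2; 1,2)
  • {3,8,10}:  v_{3} + v_{8} + v_{10} = 0  →  sig = (3; —)
  • {0,3,10}:  v_{0} + v_{3} + v_{10} = v_{5}  →  sig = (3; 1)
  • {4,8,10}:  v_{4} + v_{8} + v_{10} = v_{2}  →  sig = (3; 1)
  • {0,4,10}:  v_{0} + v_{4} + v_{10} = v_{2} + v_{5}  →  sig = (3; 1,1)
  • {2,6,9}:  v_{2} + v_{6} + v_{9} = v_{3} + v_{10}  →  sig = (3; 1,1)
  • {0,1,10}:  v_{0} + v_{1} + v_{10} = v_{2} + v_{5} + v_{9}  →  sig = (3; 1,1,1)
  • {0,2,6,7}:  v_{0} + v_{2} + v_{6} + v_{7} = 0  →  sig = (4; —)
  • {0,4,6,7}:  v_{0} + v_{4} + v_{6} + v_{7} = v_{3}  →  sig = (4; 1)

Sorted signature multiset PRS(X):
    |P|=2: 7 collections, coeffs (1), (1), (1), (1), (1,1), (1,1,1), (1,2)
    |P|=3: 6 collections, coeffs (), (1), (1), (1,1), (1,1), (1,1,1)
    |P|=4: 2 collections, coeffs (), (1)


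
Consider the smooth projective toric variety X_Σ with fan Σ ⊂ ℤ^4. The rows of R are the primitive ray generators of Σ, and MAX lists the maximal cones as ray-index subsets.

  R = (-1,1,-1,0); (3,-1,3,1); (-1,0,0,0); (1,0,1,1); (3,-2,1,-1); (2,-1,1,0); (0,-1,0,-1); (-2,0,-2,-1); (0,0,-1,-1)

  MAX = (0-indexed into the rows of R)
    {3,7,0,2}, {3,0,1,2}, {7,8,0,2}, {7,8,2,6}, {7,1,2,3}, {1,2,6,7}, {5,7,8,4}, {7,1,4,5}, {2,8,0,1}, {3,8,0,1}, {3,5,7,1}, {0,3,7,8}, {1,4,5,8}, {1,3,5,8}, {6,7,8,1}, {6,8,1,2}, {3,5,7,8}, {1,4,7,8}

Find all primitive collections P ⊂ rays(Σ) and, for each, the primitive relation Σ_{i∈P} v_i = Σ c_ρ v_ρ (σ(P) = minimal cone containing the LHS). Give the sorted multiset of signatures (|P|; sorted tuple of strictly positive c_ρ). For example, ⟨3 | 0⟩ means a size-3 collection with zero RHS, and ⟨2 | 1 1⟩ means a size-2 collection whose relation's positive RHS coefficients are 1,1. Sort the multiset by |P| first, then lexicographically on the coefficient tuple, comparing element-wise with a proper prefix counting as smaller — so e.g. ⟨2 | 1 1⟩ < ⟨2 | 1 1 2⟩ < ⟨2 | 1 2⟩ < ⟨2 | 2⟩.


Primitive collections (14):

  {0,4}:  v_{0} + v_{4} = v_{5} + v_{8} — sig = ⟨2 | 1 1⟩
  {0,5}:  v_{0} + v_{5} = v_{3} + v_{8} — sig = ⟨2 | 1 1⟩
  {0,6}:  v_{0} + v_{6} = v_{2} + v_{8} — sig = ⟨2 | 1 1⟩
  {2,5}:  v_{2} + v_{5} = v_{1} + v_{7} — sig = ⟨2 | 1 1⟩
  {3,6}:  v_{3} + v_{6} = v_{1} + v_{7} — sig = ⟨2 | 1 1⟩
  {2,4}:  v_{2} + v_{4} = 2·v_{1} + 2·v_{7} + v_{8} — sig = ⟨2 | 1 2 2⟩
  {5,6}:  v_{5} + v_{6} = 2·v_{1} + 2·v_{7} + v_{8} — sig = ⟨2 | 1 2 2⟩
  {3,4}:  v_{3} + v_{4} = 2·v_{5} — sig = ⟨2 | 2⟩
  {4,6}:  v_{4} + v_{6} = 3·v_{1} + 3·v_{7} + 2·v_{8} — sig = ⟨2 | 2 3 3⟩
  {0,1,7}:  v_{0} + v_{1} + v_{7} = 0 — sig = ⟨3 | 0⟩
  {2,3,8}:  v_{2} + v_{3} + v_{8} = 0 — sig = ⟨3 | 0⟩
  {1,2,7,8}:  v_{1} + v_{2} + v_{7} + v_{8} = v_{6} — sig = ⟨4 | 1⟩
  {1,3,7,8}:  v_{1} + v_{3} + v_{7} + v_{8} = v_{5} — sig = ⟨4 | 1⟩
  {1,5,7,8}:  v_{1} + v_{5} + v_{7} + v_{8} = v_{4} — sig = ⟨4 | 1⟩

Signatures (|P|; sorted positive RHS coefficients), sorted:
    ⟨2 | 1 1⟩
    ⟨2 | 1 1⟩
    ⟨2 | 1 1⟩
    ⟨2 | 1 1⟩
    ⟨2 | 1 1⟩
    ⟨2 | 1 2 2⟩
    ⟨2 | 1 2 2⟩
    ⟨2 | 2⟩
    ⟨2 | 2 3 3⟩
    ⟨3 | 0⟩
    ⟨3 | 0⟩
    ⟨4 | 1⟩
    ⟨4 | 1⟩
    ⟨4 | 1⟩


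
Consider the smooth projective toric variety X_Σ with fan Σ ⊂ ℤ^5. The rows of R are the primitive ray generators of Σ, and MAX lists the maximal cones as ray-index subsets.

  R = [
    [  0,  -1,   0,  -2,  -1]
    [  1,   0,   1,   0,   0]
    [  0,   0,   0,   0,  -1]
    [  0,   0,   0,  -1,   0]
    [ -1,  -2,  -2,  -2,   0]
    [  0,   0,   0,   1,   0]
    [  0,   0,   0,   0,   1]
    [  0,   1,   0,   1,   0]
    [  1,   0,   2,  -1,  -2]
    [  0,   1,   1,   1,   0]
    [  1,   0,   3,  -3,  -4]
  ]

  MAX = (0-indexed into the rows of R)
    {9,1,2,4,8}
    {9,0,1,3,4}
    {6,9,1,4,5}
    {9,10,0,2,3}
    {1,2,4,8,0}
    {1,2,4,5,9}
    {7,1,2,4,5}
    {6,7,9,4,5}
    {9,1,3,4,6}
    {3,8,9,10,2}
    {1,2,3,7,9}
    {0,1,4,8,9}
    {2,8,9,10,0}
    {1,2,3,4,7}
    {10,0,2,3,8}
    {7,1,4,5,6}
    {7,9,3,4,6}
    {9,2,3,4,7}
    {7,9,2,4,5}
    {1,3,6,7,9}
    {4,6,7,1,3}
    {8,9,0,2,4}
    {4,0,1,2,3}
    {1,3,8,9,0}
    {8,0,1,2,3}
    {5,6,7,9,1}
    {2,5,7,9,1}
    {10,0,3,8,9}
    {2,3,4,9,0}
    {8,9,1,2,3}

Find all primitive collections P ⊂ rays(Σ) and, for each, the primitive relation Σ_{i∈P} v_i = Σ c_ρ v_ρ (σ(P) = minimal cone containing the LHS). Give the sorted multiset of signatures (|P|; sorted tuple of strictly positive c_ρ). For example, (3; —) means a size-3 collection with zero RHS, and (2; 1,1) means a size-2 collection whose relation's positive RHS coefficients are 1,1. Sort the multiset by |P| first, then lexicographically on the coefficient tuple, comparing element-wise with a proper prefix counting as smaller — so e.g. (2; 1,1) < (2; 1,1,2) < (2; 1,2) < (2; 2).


18 collections generate NE(X_Σ); each relation:

  {2,6}:  v_{2} + v_{6} = 0 ; sig = (2; —)
  {3,5}:  v_{3} + v_{5} = 0 ; sig = (2; —)
  {0,7}:  v_{0} + v_{7} = v_{2} + v_{3} ; sig = (2; 1,1)
  {6,8}:  v_{6} + v_{8} = v_{0} + v_{1} + v_{9} ; sig = (2; 1,1,1)
  {0,5}:  v_{0} + v_{5} = v_{1} + v_{2} + v_{4} + v_{9} ; sig = (2; 1,1,1,1)
  {0,6}:  v_{0} + v_{6} = v_{1} + v_{3} + v_{4} + v_{9} ; sig = (2; 1,1,1,1)
  {5,10}:  v_{5} + v_{10} = v_{0} + v_{2} + v_{8} + v_{9} ; sig = (2; 1,1,1,1)
  {6,10}:  v_{6} + v_{10} = v_{0} + v_{3} + v_{8} + v_{9} ; sig = (2; 1,1,1,1)
  {7,8}:  v_{7} + v_{8} = v_{1} + 2·v_{2} + v_{3} + v_{9} ; sig = (2; 1,1,1,2)
  {7,10}:  v_{7} + v_{10} = 2·v_{2} + 2·v_{3} + v_{8} + v_{9} ; sig = (2; 1,1,2,2)
  {4,10}:  v_{4} + v_{10} = 3·v_{0} + v_{2} + v_{9} ; sig = (2; 1,1,3)
  {1,10}:  v_{1} + v_{10} = v_{3} + 2·v_{8} ; sig = (2; 1,2)
  {5,8}:  v_{5} + v_{8} = 2·v_{1} + 2·v_{2} + v_{4} + 2·v_{9} ; sig = (2; 1,2,2,2)
  {3,4,8}:  v_{3} + v_{4} + v_{8} = 2·v_{0} ; sig = (3; 2)
  {1,4,7,9}:  v_{1} + v_{4} + v_{7} + v_{9} = 0 ; sig = (4; —)
  {0,1,2,9}:  v_{0} + v_{1} + v_{2} + v_{9} = v_{8} ; sig = (4; 1)
  {0,2,3,8,9}:  v_{0} + v_{2} + v_{3} + v_{8} + v_{9} = v_{10} ; sig = (5; 1)
  {1,2,3,4,9}:  v_{1} + v_{2} + v_{3} + v_{4} + v_{9} = v_{0} ; sig = (5; 1)

Hence PRS(X_Σ) =
[(2; —), (2; —), (2; 1,1), (2; 1,1,1), (2; 1,1,1,1), (2; 1,1,1,1), (2; 1,1,1,1), (2; 1,1,1,1), (2; 1,1,1,2), (2; 1,1,2,2), (2; 1,1,3), (2; 1,2), (2; 1,2,2,2), (3; 2), (4; —), (4; 1), (5; 1), (5; 1)]


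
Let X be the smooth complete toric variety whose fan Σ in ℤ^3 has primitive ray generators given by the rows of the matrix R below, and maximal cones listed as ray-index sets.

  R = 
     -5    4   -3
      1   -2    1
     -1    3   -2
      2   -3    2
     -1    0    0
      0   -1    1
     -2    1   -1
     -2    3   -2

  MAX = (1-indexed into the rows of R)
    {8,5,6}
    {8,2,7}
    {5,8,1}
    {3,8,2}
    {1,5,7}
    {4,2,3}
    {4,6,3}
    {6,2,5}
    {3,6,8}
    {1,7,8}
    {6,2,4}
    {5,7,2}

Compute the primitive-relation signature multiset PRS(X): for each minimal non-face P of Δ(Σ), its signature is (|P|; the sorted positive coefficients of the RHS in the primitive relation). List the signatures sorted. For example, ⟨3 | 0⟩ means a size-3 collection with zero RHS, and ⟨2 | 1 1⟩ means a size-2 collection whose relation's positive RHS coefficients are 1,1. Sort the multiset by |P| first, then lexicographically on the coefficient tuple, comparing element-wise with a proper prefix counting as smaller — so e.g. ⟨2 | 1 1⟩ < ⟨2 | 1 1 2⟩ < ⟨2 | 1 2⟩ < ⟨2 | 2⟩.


|primitive collections| = 14. Relations:

  P = {4,8}:  v_{4} + v_{8} = 0 — sig = ⟨2 | 0⟩
  P = {3,5}:  v_{3} + v_{5} = v_{8} — sig = ⟨2 | 1⟩
  P = {1,4}:  v_{1} + v_{4} = v_{5} + v_{7} — sig = ⟨2 | 1 1⟩
  P = {4,5}:  v_{4} + v_{5} = v_{2} + v_{6} — sig = ⟨2 | 1 1⟩
  P = {4,7}:  v_{4} + v_{7} = v_{2} + v_{5} — sig = ⟨2 | 1 1⟩
  P = {1,3}:  v_{1} + v_{3} = v_{7} + 2·v_{8} — sig = ⟨2 | 1 2⟩
  P = {3,7}:  v_{3} + v_{7} = v_{2} + 2·v_{8} — sig = ⟨2 | 1 2⟩
  P = {1,6}:  v_{1} + v_{6} = 3·v_{5} + v_{8} — sig = ⟨2 | 1 3⟩
  P = {1,2}:  v_{1} + v_{2} = 2·v_{7} — sig = ⟨2 | 2⟩
  P = {6,7}:  v_{6} + v_{7} = 2·v_{5} — sig = ⟨2 | 2⟩
  P = {2,3,6}:  v_{2} + v_{3} + v_{6} = 0 — sig = ⟨3 | 0⟩
  P = {2,5,8}:  v_{2} + v_{5} + v_{8} = v_{7} — sig = ⟨3 | 1⟩
  P = {2,6,8}:  v_{2} + v_{6} + v_{8} = v_{5} — sig = ⟨3 | 1⟩
  P = {5,7,8}:  v_{5} + v_{7} + v_{8} = v_{1} — sig = ⟨3 | 1⟩

Sorted signature multiset PRS(X):
{ ⟨2 | 0⟩,  ⟨2 | 1⟩,  ⟨2 | 1 1⟩ ×3,  ⟨2 | 1 2⟩ ×2,  ⟨2 | 1 3⟩,  ⟨2 | 2⟩ ×2,  ⟨3 | 0⟩,  ⟨3 | 1⟩ ×3 }


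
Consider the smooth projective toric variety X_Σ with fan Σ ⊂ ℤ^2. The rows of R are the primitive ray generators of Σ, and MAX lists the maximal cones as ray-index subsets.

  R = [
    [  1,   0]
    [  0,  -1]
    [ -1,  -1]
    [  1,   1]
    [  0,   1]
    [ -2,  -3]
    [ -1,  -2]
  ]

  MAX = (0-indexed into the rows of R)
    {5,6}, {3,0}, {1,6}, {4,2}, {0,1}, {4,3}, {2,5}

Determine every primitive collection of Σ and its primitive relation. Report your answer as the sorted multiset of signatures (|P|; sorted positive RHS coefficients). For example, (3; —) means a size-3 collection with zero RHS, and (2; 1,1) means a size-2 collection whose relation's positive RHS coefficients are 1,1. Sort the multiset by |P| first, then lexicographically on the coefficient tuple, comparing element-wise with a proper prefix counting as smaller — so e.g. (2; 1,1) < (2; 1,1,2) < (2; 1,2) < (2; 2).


14 minimal non-faces of Δ(Σ) (on 7 rays):

  • {1,4}:  v_{1} + v_{4} = 0  so sig = (2; —)
  • {2,3}:  v_{2} + v_{3} = 0  so sig = (2; —)
  • {0,2}:  v_{0} + v_{2} = v_{1}  so sig = (2; 1)
  • {0,4}:  v_{0} + v_{4} = v_{3}  so sig = (2; 1)
  • {1,2}:  v_{1} + v_{2} = v_{6}  so sig = (2; 1)
  • {1,3}:  v_{1} + v_{3} = v_{0}  so sig = (2; 1)
  • {2,6}:  v_{2} + v_{6} = v_{5}  so sig = (2; 1)
  • {3,5}:  v_{3} + v_{5} = v_{6}  so sig = (2; 1)
  • {3,6}:  v_{3} + v_{6} = v_{1}  so sig = (2; 1)
  • {4,6}:  v_{4} + v_{6} = v_{2}  so sig = (2; 1)
  • {0,5}:  v_{0} + v_{5} = v_{1} + v_{6}  so sig = (2; 1,1)
  • {0,6}:  v_{0} + v_{6} = 2·v_{1}  so sig = (2; 2)
  • {1,5}:  v_{1} + v_{5} = 2·v_{6}  so sig = (2; 2)
  • {4,5}:  v_{4} + v_{5} = 2·v_{2}  so sig = (2; 2)

Hence PRS(X_Σ) =
    (2; —)
    (2; —)
    (2; 1)
    (2; 1)
    (2; 1)
    (2; 1)
    (2; 1)
    (2; 1)
    (2; 1)
    (2; 1)
    (2; 1,1)
    (2; 2)
    (2; 2)
    (2; 2)


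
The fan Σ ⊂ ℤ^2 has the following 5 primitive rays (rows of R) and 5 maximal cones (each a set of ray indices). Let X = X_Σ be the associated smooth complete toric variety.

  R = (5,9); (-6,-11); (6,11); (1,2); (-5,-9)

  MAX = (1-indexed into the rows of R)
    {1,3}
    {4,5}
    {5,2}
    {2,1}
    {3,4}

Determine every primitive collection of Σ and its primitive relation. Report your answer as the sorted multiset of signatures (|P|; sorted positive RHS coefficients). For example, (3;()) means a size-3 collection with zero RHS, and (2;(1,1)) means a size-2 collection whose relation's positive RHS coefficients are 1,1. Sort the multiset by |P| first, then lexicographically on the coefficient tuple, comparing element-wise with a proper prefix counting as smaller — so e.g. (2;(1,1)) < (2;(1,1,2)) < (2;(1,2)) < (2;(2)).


The 5 primitive collections of Σ (r=5, n=2):

  P={1,5}:  v_{1} + v_{5} = 0  so sig = (2;())
  P={2,3}:  v_{2} + v_{3} = 0  so sig = (2;())
  P={1,4}:  v_{1} + v_{4} = v_{3}  so sig = (2;(1))
  P={2,4}:  v_{2} + v_{4} = v_{5}  so sig = (2;(1))
  P={3,5}:  v_{3} + v_{5} = v_{4}  so sig = (2;(1))

so the primitive-relation signature multiset is
    |P|=2: 5 collections, coeffs (), (), (1), (1), (1)


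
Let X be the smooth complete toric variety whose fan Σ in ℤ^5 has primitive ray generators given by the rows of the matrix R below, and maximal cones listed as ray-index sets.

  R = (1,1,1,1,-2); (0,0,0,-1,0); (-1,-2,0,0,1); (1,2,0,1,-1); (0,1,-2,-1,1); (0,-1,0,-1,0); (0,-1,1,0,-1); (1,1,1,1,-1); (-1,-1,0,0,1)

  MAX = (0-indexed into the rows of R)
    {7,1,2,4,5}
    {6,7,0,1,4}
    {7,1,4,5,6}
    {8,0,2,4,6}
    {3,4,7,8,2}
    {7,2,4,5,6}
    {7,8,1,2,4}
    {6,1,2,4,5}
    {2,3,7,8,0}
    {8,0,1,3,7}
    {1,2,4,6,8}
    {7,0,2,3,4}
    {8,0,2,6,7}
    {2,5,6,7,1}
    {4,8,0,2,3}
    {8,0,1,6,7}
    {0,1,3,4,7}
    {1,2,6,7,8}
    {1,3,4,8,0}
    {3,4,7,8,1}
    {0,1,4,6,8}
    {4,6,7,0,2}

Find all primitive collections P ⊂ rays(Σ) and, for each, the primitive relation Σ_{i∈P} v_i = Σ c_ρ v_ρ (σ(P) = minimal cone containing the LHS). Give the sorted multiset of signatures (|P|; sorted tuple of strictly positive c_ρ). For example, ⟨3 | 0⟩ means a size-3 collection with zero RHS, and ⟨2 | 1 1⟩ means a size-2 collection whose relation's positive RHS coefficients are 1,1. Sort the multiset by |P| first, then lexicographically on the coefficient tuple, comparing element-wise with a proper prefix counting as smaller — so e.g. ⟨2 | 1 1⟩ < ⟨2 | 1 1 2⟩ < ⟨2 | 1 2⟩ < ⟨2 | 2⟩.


Minimal non-faces — 9 found among 9 rays, 22 max cones:

  P={3,6}:  v_{3} + v_{6} = v_{0}  so sig = ⟨2 | 1⟩
  P={5,8}:  v_{5} + v_{8} = v_{1} + v_{2}  so sig = ⟨2 | 1 1⟩
  P={3,5}:  v_{3} + v_{5} = v_{4} + v_{6} + v_{7}  so sig = ⟨2 | 1 1 1⟩
  P={0,5}:  v_{0} + v_{5} = v_{4} + 2·v_{6} + v_{7}  so sig = ⟨2 | 1 1 2⟩
  P={1,2,3}:  v_{1} + v_{2} + v_{3} = 0  so sig = ⟨3 | 0⟩
  P={0,1,2}:  v_{0} + v_{1} + v_{2} = v_{6}  so sig = ⟨3 | 1⟩
  P={4,6,7,8}:  v_{4} + v_{6} + v_{7} + v_{8} = 0  so sig = ⟨4 | 0⟩
  P={0,4,7,8}:  v_{0} + v_{4} + v_{7} + v_{8} = v_{3}  so sig = ⟨4 | 1⟩
  P={1,2,4,6,7}:  v_{1} + v_{2} + v_{4} + v_{6} + v_{7} = v_{5}  so sig = ⟨5 | 1⟩

Hence PRS(X_Σ) =
[⟨2 | 1⟩, ⟨2 | 1 1⟩, ⟨2 | 1 1 1⟩, ⟨2 | 1 1 2⟩, ⟨3 | 0⟩, ⟨3 | 1⟩, ⟨4 | 0⟩, ⟨4 | 1⟩, ⟨5 | 1⟩]


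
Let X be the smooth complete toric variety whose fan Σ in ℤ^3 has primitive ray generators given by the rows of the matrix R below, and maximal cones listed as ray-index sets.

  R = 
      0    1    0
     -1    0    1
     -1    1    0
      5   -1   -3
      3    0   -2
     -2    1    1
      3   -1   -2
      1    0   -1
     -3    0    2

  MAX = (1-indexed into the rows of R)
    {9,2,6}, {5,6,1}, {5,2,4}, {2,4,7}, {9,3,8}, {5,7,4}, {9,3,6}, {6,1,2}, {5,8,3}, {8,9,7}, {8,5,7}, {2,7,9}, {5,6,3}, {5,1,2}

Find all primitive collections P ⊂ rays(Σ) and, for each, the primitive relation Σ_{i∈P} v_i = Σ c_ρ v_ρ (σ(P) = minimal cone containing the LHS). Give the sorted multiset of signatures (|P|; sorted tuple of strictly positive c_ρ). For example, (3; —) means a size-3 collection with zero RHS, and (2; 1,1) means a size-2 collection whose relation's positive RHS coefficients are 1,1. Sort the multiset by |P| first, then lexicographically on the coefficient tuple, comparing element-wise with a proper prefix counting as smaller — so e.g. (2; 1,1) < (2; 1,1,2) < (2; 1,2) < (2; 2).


Primitive collections (17):

  • {2,8}:  v_{2} + v_{8} = 0  so sig = (2; —)
  • {5,9}:  v_{5} + v_{9} = 0  so sig = (2; —)
  • {1,7}:  v_{1} + v_{7} = v_{5}  so sig = (2; 1)
  • {2,3}:  v_{2} + v_{3} = v_{6}  so sig = (2; 1)
  • {4,6}:  v_{4} + v_{6} = v_{5}  so sig = (2; 1)
  • {6,7}:  v_{6} + v_{7} = v_{8}  so sig = (2; 1)
  • {6,8}:  v_{6} + v_{8} = v_{3}  so sig = (2; 1)
  • {1,8}:  v_{1} + v_{8} = v_{5} + v_{6}  so sig = (2; 1,1)
  • {1,9}:  v_{1} + v_{9} = v_{2} + v_{6}  so sig = (2; 1,1)
  • {3,4}:  v_{3} + v_{4} = v_{5} + v_{8}  so sig = (2; 1,1)
  • {4,8}:  v_{4} + v_{8} = v_{5} + v_{7}  so sig = (2; 1,1)
  • {4,9}:  v_{4} + v_{9} = v_{2} + v_{7}  so sig = (2; 1,1)
  • {1,3}:  v_{1} + v_{3} = v_{5} + 2·v_{6}  so sig = (2; 1,2)
  • {1,4}:  v_{1} + v_{4} = v_{2} + 2·v_{5}  so sig = (2; 1,2)
  • {3,7}:  v_{3} + v_{7} = 2·v_{8}  so sig = (2; 2)
  • {2,5,6}:  v_{2} + v_{5} + v_{6} = v_{1}  so sig = (3; 1)
  • {2,5,7}:  v_{2} + v_{5} + v_{7} = v_{4}  so sig = (3; 1)

so the primitive-relation signature multiset is
    (2; —)
    (2; —)
    (2; 1)
    (2; 1)
    (2; 1)
    (2; 1)
    (2; 1)
    (2; 1,1)
    (2; 1,1)
    (2; 1,1)
    (2; 1,1)
    (2; 1,1)
    (2; 1,2)
    (2; 1,2)
    (2; 2)
    (3; 1)
    (3; 1)


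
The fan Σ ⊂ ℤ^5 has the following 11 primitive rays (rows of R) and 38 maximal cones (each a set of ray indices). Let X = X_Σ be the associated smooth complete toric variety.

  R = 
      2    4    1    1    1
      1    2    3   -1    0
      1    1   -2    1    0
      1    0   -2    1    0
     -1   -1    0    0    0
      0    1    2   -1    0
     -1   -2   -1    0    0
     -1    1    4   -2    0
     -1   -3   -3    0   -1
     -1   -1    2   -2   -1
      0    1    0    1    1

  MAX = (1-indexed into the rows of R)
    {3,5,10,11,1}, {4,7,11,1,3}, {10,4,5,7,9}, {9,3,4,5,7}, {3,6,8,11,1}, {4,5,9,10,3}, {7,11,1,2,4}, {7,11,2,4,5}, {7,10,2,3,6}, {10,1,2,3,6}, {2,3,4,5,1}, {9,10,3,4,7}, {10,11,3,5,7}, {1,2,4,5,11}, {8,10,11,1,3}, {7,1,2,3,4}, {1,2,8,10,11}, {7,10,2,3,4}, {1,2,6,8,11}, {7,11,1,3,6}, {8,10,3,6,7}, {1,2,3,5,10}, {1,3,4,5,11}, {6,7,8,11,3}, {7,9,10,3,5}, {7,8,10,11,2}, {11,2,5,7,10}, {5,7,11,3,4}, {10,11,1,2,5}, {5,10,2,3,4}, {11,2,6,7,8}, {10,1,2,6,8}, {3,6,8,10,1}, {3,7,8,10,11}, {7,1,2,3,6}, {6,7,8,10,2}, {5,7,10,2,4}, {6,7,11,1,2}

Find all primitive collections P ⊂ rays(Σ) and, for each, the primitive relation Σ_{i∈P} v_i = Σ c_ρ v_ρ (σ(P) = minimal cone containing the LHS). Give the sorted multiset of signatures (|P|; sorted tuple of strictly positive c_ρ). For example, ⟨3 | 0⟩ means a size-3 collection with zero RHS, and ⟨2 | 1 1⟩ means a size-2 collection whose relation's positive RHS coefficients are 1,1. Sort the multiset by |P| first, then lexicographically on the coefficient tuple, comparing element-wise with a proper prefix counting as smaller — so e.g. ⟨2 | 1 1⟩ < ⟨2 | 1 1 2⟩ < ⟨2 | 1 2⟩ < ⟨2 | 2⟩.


19 collections generate NE(X_Σ); each relation:

  {1,9}:  v_{1} + v_{9} = v_{3} — sig = ⟨2 | 1⟩
  {4,8}:  v_{4} + v_{8} = v_{6} — sig = ⟨2 | 1⟩
  {2,9}:  v_{2} + v_{9} = v_{4} + v_{10} — sig = ⟨2 | 1 1⟩
  {5,6}:  v_{5} + v_{6} = v_{10} + v_{11} — sig = ⟨2 | 1 1⟩
  {4,6}:  v_{4} + v_{6} = v_{2} + v_{3} + v_{7} — sig = ⟨2 | 1 1 1⟩
  {6,9}:  v_{6} + v_{9} = v_{3} + v_{7} + v_{10} — sig = ⟨2 | 1 1 1⟩
  {9,11}:  v_{9} + v_{11} = v_{3} + v_{5} + v_{7} — sig = ⟨2 | 1 1 1⟩
  {8,9}:  v_{8} + v_{9} = v_{3} + v_{7} + 2·v_{10} + v_{11} — sig = ⟨2 | 1 1 1 2⟩
  {5,8}:  v_{5} + v_{8} = 2·v_{10} + 2·v_{11} — sig = ⟨2 | 2 2⟩
  {4,10,11}:  v_{4} + v_{10} + v_{11} = 0 — sig = ⟨3 | 0⟩
  {1,5,7}:  v_{1} + v_{5} + v_{7} = v_{11} — sig = ⟨3 | 1⟩
  {1,7,10}:  v_{1} + v_{7} + v_{10} = v_{6} — sig = ⟨3 | 1⟩
  {2,3,11}:  v_{2} + v_{3} + v_{11} = v_{1} — sig = ⟨3 | 1⟩
  {6,10,11}:  v_{6} + v_{10} + v_{11} = v_{8} — sig = ⟨3 | 1⟩
  {1,4,10}:  v_{1} + v_{4} + v_{10} = v_{2} + v_{3} — sig = ⟨3 | 1 1⟩
  {2,3,8}:  v_{2} + v_{3} + v_{8} = v_{1} + v_{6} + v_{10} — sig = ⟨3 | 1 1 1⟩
  {1,7,8}:  v_{1} + v_{7} + v_{8} = 2·v_{6} + v_{11} — sig = ⟨3 | 1 2⟩
  {2,3,5,7}:  v_{2} + v_{3} + v_{5} + v_{7} = 0 — sig = ⟨4 | 0⟩
  {3,4,5,7,10}:  v_{3} + v_{4} + v_{5} + v_{7} + v_{10} = v_{9} — sig = ⟨5 | 1⟩

so the primitive-relation signature multiset is
{ ⟨2 | 1⟩ ×2,  ⟨2 | 1 1⟩ ×2,  ⟨2 | 1 1 1⟩ ×3,  ⟨2 | 1 1 1 2⟩,  ⟨2 | 2 2⟩,  ⟨3 | 0⟩,  ⟨3 | 1⟩ ×4,  ⟨3 | 1 1⟩,  ⟨3 | 1 1 1⟩,  ⟨3 | 1 2⟩,  ⟨4 | 0⟩,  ⟨5 | 1⟩ }


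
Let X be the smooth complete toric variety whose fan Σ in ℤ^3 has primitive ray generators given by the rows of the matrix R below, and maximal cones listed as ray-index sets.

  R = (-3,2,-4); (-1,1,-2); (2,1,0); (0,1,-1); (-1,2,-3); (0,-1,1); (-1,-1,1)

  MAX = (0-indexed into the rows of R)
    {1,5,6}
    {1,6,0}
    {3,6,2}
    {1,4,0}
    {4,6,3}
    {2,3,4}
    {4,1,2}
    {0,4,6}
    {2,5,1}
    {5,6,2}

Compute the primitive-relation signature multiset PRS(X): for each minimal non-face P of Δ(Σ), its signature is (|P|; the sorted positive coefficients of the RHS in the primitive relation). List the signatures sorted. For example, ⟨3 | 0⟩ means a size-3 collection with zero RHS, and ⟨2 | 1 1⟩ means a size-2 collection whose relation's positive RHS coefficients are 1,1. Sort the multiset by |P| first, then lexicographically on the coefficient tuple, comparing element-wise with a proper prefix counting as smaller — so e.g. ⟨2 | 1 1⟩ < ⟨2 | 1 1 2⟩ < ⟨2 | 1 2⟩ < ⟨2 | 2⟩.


9 collections generate NE(X_Σ); each relation:

  P = {3,5}:  v_{3} + v_{5} = 0 — sig = ⟨2 | 0⟩
  P = {1,3}:  v_{1} + v_{3} = v_{4} — sig = ⟨2 | 1⟩
  P = {4,5}:  v_{4} + v_{5} = v_{1} — sig = ⟨2 | 1⟩
  P = {0,2}:  v_{0} + v_{2} = v_{3} + v_{4} — sig = ⟨2 | 1 1⟩
  P = {0,3}:  v_{0} + v_{3} = 2·v_{4} + v_{6} — sig = ⟨2 | 1 2⟩
  P = {0,5}:  v_{0} + v_{5} = 2·v_{1} + v_{6} — sig = ⟨2 | 1 2⟩
  P = {1,2,6}:  v_{1} + v_{2} + v_{6} = v_{3} — sig = ⟨3 | 1⟩
  P = {1,4,6}:  v_{1} + v_{4} + v_{6} = v_{0} — sig = ⟨3 | 1⟩
  P = {2,4,6}:  v_{2} + v_{4} + v_{6} = 2·v_{3} — sig = ⟨3 | 2⟩

Sorted signature multiset PRS(X):
    |P|=2: 6 collections, coeffs (), (1), (1), (1,1), (1,2), (1,2)
    |P|=3: 3 collections, coeffs (1), (1), (2)


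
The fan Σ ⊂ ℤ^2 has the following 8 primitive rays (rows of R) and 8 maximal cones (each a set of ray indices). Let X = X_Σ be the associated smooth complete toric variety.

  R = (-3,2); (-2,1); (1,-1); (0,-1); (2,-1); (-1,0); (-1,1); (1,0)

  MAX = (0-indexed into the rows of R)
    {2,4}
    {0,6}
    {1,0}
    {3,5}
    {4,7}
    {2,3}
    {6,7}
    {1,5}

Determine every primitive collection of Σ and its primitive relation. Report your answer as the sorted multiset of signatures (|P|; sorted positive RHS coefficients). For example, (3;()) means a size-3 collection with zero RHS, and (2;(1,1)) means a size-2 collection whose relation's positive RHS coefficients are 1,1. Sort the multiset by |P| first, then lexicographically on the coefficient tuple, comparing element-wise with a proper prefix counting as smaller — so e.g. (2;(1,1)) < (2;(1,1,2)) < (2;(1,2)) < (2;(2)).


Minimal non-faces — 20 found among 8 rays, 8 max cones:

  • {1,4}:  v_{1} + v_{4} = 0  so sig = (2;())
  • {2,6}:  v_{2} + v_{6} = 0  so sig = (2;())
  • {5,7}:  v_{5} + v_{7} = 0  so sig = (2;())
  • {0,2}:  v_{0} + v_{2} = v_{1}  so sig = (2;(1))
  • {0,4}:  v_{0} + v_{4} = v_{6}  so sig = (2;(1))
  • {1,2}:  v_{1} + v_{2} = v_{5}  so sig = (2;(1))
  • {1,6}:  v_{1} + v_{6} = v_{0}  so sig = (2;(1))
  • {1,7}:  v_{1} + v_{7} = v_{6}  so sig = (2;(1))
  • {2,5}:  v_{2} + v_{5} = v_{3}  so sig = (2;(1))
  • {2,7}:  v_{2} + v_{7} = v_{4}  so sig = (2;(1))
  • {3,6}:  v_{3} + v_{6} = v_{5}  so sig = (2;(1))
  • {3,7}:  v_{3} + v_{7} = v_{2}  so sig = (2;(1))
  • {4,5}:  v_{4} + v_{5} = v_{2}  so sig = (2;(1))
  • {4,6}:  v_{4} + v_{6} = v_{7}  so sig = (2;(1))
  • {5,6}:  v_{5} + v_{6} = v_{1}  so sig = (2;(1))
  • {0,3}:  v_{0} + v_{3} = v_{1} + v_{5}  so sig = (2;(1,1))
  • {0,5}:  v_{0} + v_{5} = 2·v_{1}  so sig = (2;(2))
  • {0,7}:  v_{0} + v_{7} = 2·v_{6}  so sig = (2;(2))
  • {1,3}:  v_{1} + v_{3} = 2·v_{5}  so sig = (2;(2))
  • {3,4}:  v_{3} + v_{4} = 2·v_{2}  so sig = (2;(2))

Hence PRS(X_Σ) =
    (2;())
    (2;())
    (2;())
    (2;(1))
    (2;(1))
    (2;(1))
    (2;(1))
    (2;(1))
    (2;(1))
    (2;(1))
    (2;(1))
    (2;(1))
    (2;(1))
    (2;(1))
    (2;(1))
    (2;(1,1))
    (2;(2))
    (2;(2))
    (2;(2))
    (2;(2))


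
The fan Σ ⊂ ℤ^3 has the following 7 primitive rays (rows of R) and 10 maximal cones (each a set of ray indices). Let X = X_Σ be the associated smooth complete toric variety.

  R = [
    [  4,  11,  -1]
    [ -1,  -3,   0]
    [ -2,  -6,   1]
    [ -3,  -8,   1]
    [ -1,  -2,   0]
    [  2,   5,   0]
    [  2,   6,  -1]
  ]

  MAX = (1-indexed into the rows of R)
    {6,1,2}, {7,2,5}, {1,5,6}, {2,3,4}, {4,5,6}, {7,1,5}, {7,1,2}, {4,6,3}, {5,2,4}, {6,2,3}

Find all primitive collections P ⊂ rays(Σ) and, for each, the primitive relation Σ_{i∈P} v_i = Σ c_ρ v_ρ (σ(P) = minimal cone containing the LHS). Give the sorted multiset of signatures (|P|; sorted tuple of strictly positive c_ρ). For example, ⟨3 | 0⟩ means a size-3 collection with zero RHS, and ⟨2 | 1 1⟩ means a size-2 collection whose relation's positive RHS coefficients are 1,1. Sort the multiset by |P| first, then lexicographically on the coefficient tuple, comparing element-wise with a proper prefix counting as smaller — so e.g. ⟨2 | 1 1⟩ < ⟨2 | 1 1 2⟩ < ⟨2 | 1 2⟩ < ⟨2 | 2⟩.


9 collections generate NE(X_Σ); each relation:

  P={3,7}:  v_{3} + v_{7} = 0  ⇒ sig = ⟨2 | 0⟩
  P={1,3}:  v_{1} + v_{3} = v_{6}  ⇒ sig = ⟨2 | 1⟩
  P={3,5}:  v_{3} + v_{5} = v_{4}  ⇒ sig = ⟨2 | 1⟩
  P={4,7}:  v_{4} + v_{7} = v_{5}  ⇒ sig = ⟨2 | 1⟩
  P={6,7}:  v_{6} + v_{7} = v_{1}  ⇒ sig = ⟨2 | 1⟩
  P={1,4}:  v_{1} + v_{4} = v_{5} + v_{6}  ⇒ sig = ⟨2 | 1 1⟩
  P={2,5,6}:  v_{2} + v_{5} + v_{6} = 0  ⇒ sig = ⟨3 | 0⟩
  P={1,2,5}:  v_{1} + v_{2} + v_{5} = v_{7}  ⇒ sig = ⟨3 | 1⟩
  P={2,4,6}:  v_{2} + v_{4} + v_{6} = v_{3}  ⇒ sig = ⟨3 | 1⟩

Hence PRS(X_Σ) =
    |P|=2: 6 collections, coeffs (), (1), (1), (1), (1), (1,1)
    |P|=3: 3 collections, coeffs (), (1), (1)


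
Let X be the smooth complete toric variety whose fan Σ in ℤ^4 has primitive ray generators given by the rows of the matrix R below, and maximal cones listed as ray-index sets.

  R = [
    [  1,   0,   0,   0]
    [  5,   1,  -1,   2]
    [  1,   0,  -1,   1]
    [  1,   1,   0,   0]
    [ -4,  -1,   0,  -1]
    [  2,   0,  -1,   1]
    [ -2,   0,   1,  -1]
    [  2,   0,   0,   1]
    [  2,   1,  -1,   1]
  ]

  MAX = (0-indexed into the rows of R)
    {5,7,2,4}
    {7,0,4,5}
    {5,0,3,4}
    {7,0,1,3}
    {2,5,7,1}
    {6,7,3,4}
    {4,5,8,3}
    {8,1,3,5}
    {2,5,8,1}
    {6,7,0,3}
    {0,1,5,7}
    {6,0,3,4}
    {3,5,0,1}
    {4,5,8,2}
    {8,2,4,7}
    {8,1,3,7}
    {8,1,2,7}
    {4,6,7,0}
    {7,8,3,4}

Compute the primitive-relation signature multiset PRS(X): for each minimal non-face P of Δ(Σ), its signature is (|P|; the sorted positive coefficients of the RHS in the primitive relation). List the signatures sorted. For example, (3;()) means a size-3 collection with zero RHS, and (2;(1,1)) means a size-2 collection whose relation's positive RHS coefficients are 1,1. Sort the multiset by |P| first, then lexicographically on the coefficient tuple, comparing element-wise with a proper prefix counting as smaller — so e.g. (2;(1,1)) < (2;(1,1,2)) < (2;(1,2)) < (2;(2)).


11 collections generate NE(X_Σ); each relation:

  P={5,6}:  v_{5} + v_{6} = 0 — sig = (2;())
  P={0,2}:  v_{0} + v_{2} = v_{5} — sig = (2;(1))
  P={1,4}:  v_{1} + v_{4} = v_{2} — sig = (2;(1))
  P={2,3}:  v_{2} + v_{3} = v_{8} — sig = (2;(1))
  P={0,8}:  v_{0} + v_{8} = v_{3} + v_{5} — sig = (2;(1,1))
  P={1,6}:  v_{1} + v_{6} = v_{3} + v_{7} — sig = (2;(1,1))
  P={2,6}:  v_{2} + v_{6} = v_{3} + v_{4} + v_{7} — sig = (2;(1,1,1))
  P={6,8}:  v_{6} + v_{8} = 2·v_{3} + v_{4} + v_{7} — sig = (2;(1,1,2))
  P={3,5,7}:  v_{3} + v_{5} + v_{7} = v_{1} — sig = (3;(1))
  P={5,7,8}:  v_{5} + v_{7} + v_{8} = v_{1} + v_{2} — sig = (3;(1,1))
  P={0,3,4,7}:  v_{0} + v_{3} + v_{4} + v_{7} = 0 — sig = (4;())

Signatures (|P|; sorted positive RHS coefficients), sorted:
    (2;())
    (2;(1))
    (2;(1))
    (2;(1))
    (2;(1,1))
    (2;(1,1))
    (2;(1,1,1))
    (2;(1,1,2))
    (3;(1))
    (3;(1,1))
    (4;())


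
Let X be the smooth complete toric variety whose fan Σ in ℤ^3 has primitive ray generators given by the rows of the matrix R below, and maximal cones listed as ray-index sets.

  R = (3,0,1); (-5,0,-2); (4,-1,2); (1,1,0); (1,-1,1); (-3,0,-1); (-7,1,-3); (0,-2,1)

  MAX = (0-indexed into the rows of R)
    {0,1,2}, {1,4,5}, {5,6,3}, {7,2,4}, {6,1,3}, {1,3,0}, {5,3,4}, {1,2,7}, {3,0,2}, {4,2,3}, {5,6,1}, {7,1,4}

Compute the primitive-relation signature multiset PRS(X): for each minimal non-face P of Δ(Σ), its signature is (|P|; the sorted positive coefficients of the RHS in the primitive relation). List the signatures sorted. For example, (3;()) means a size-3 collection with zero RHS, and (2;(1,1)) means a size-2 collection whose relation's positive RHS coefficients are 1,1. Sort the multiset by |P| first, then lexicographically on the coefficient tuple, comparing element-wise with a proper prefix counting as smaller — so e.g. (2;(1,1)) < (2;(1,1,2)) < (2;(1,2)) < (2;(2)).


Minimal non-faces — 14 found among 8 rays, 12 max cones:

  P={0,5}:  v_{0} + v_{5} = 0  so sig = (2;())
  P={0,4}:  v_{0} + v_{4} = v_{2}  so sig = (2;(1))
  P={2,5}:  v_{2} + v_{5} = v_{4}  so sig = (2;(1))
  P={2,6}:  v_{2} + v_{6} = v_{5}  so sig = (2;(1))
  P={3,7}:  v_{3} + v_{7} = v_{4}  so sig = (2;(1))
  P={0,6}:  v_{0} + v_{6} = v_{1} + v_{3}  so sig = (2;(1,1))
  P={6,7}:  v_{6} + v_{7} = v_{1} + v_{4} + v_{5}  so sig = (2;(1,1,1))
  P={0,7}:  v_{0} + v_{7} = v_{1} + 2·v_{2}  so sig = (2;(1,2))
  P={5,7}:  v_{5} + v_{7} = v_{1} + 2·v_{4}  so sig = (2;(1,2))
  P={4,6}:  v_{4} + v_{6} = 2·v_{5}  so sig = (2;(2))
  P={1,2,3}:  v_{1} + v_{2} + v_{3} = 0  so sig = (3;())
  P={1,2,4}:  v_{1} + v_{2} + v_{4} = v_{7}  so sig = (3;(1))
  P={1,3,4}:  v_{1} + v_{3} + v_{4} = v_{5}  so sig = (3;(1))
  P={1,3,5}:  v_{1} + v_{3} + v_{5} = v_{6}  so sig = (3;(1))

Sorted signature multiset PRS(X):
[(2;()), (2;(1)), (2;(1)), (2;(1)), (2;(1)), (2;(1,1)), (2;(1,1,1)), (2;(1,2)), (2;(1,2)), (2;(2)), (3;()), (3;(1)), (3;(1)), (3;(1))]


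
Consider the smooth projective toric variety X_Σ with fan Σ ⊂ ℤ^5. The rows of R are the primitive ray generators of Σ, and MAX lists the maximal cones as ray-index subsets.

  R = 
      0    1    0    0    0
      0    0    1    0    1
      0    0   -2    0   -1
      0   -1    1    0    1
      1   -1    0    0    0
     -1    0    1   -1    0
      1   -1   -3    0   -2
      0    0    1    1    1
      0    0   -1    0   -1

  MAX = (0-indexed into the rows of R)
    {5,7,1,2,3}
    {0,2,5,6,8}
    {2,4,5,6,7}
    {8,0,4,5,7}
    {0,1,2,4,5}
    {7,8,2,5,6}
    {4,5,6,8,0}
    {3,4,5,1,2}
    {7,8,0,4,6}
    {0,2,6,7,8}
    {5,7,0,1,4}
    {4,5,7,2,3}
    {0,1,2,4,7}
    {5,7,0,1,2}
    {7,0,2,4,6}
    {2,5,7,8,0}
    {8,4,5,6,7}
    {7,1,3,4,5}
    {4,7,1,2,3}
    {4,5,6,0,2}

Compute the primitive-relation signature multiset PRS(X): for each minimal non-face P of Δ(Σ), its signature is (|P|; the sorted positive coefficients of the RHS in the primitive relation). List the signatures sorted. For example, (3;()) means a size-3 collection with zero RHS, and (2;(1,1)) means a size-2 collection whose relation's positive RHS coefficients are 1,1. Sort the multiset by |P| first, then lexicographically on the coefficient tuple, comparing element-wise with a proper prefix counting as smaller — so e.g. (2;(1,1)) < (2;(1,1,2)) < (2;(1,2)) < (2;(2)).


Δ(Σ) — 9 vertices, 9 min non-faces:

  • {1,8}:  v_{1} + v_{8} = 0  →  sig = (2;())
  • {0,3}:  v_{0} + v_{3} = v_{1}  →  sig = (2;(1))
  • {1,6}:  v_{1} + v_{6} = v_{2} + v_{4}  →  sig = (2;(1,1))
  • {3,8}:  v_{3} + v_{8} = v_{2} + v_{4} + v_{5} + v_{7}  →  sig = (2;(1,1,1,1))
  • {3,6}:  v_{3} + v_{6} = 2·v_{2} + 2·v_{4} + v_{5} + v_{7}  →  sig = (2;(1,1,2,2))
  • {2,4,8}:  v_{2} + v_{4} + v_{8} = v_{6}  →  sig = (3;(1))
  • {0,5,6,7}:  v_{0} + v_{5} + v_{6} + v_{7} = v_{8}  →  sig = (4;(1))
  • {0,2,4,5,7}:  v_{0} + v_{2} + v_{4} + v_{5} + v_{7} = 0  →  sig = (5;())
  • {1,2,4,5,7}:  v_{1} + v_{2} + v_{4} + v_{5} + v_{7} = v_{3}  →  sig = (5;(1))

Signatures (|P|; sorted positive RHS coefficients), sorted:
{ (2;()),  (2;(1)),  (2;(1,1)),  (2;(1,1,1,1)),  (2;(1,1,2,2)),  (3;(1)),  (4;(1)),  (5;()),  (5;(1)) }


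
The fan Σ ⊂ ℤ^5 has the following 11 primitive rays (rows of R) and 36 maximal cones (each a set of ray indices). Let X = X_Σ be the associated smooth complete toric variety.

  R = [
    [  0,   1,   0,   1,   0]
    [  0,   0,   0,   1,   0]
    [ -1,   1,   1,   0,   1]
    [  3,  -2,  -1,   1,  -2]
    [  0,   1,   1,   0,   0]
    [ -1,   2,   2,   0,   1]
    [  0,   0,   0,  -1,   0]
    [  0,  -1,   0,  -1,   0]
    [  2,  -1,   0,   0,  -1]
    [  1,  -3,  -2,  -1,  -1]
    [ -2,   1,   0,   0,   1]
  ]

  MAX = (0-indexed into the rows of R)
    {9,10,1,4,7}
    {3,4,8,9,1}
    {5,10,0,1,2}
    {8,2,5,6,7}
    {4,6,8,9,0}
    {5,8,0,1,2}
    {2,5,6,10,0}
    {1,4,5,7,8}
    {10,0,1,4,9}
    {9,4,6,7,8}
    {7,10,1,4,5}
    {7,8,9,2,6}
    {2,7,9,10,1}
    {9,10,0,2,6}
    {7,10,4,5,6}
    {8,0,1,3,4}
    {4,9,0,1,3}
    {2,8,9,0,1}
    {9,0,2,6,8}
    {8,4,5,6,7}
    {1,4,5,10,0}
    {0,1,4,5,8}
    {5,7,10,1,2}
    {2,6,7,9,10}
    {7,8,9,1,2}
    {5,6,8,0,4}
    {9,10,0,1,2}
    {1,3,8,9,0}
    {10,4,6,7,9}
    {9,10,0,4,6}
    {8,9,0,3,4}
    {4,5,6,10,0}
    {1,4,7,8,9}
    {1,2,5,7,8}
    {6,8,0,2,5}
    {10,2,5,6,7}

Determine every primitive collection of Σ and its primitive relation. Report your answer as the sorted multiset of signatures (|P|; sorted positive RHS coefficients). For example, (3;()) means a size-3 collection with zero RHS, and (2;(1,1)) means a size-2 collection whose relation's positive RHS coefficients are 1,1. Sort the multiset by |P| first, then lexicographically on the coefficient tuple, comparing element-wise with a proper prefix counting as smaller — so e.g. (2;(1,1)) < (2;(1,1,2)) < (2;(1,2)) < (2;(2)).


Δ(Σ) — 11 vertices, 11 min non-faces:

  P = {0,7}:  v_{0} + v_{7} = 0 ; sig = (2;())
  P = {1,6}:  v_{1} + v_{6} = 0 ; sig = (2;())
  P = {8,10}:  v_{8} + v_{10} = 0 ; sig = (2;())
  P = {2,4}:  v_{2} + v_{4} = v_{5} ; sig = (2;(1))
  P = {5,9}:  v_{5} + v_{9} = v_{7} ; sig = (2;(1))
  P = {2,3}:  v_{2} + v_{3} = v_{1} + v_{8} ; sig = (2;(1,1))
  P = {3,5}:  v_{3} + v_{5} = v_{1} + v_{4} + v_{8} ; sig = (2;(1,1,1))
  P = {3,6}:  v_{3} + v_{6} = v_{0} + v_{4} + v_{8} + v_{9} ; sig = (2;(1,1,1,1))
  P = {3,7}:  v_{3} + v_{7} = v_{1} + v_{4} + v_{8} + v_{9} ; sig = (2;(1,1,1,1))
  P = {3,10}:  v_{3} + v_{10} = v_{0} + v_{1} + v_{4} + v_{9} ; sig = (2;(1,1,1,1))
  P = {0,1,4,8,9}:  v_{0} + v_{1} + v_{4} + v_{8} + v_{9} = v_{3} ; sig = (5;(1))

Signatures (|P|; sorted positive RHS coefficients), sorted:
    (2;())
    (2;())
    (2;())
    (2;(1))
    (2;(1))
    (2;(1,1))
    (2;(1,1,1))
    (2;(1,1,1,1))
    (2;(1,1,1,1))
    (2;(1,1,1,1))
    (5;(1))
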